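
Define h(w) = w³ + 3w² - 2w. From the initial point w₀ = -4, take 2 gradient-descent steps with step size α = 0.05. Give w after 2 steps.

h′(w) = 3w² + 6w - 2
Step 1: h′(-4) = 22; w₁ = -4 − 0.05·22 = -5.1
Step 2: h′(-5.1) = 45.43; w₂ = -5.1 − 0.05·45.43 = -7.3715

-7.3715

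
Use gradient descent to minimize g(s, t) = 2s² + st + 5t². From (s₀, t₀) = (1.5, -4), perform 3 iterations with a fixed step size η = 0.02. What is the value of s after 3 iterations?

1.34744

∇g = (4s + t, s + 10t)
Step 1: at (1.5, -4), ∇g = (2, -38.5) → (1.5, -4) − 0.02·(2, -38.5) = (1.46, -3.23)
Step 2: at (1.46, -3.23), ∇g = (2.61, -30.84) → (1.46, -3.23) − 0.02·(2.61, -30.84) = (1.4078, -2.6132)
Step 3: at (1.4078, -2.6132), ∇g = (3.018, -24.7242) → (1.4078, -2.6132) − 0.02·(3.018, -24.7242) = (1.34744, -2.118716)
s = 1.34744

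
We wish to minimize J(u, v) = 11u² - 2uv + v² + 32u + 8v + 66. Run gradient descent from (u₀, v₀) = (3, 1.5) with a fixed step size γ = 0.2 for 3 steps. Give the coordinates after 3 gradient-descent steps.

(-173.36, 13.06)

∇J = (22u - 2v + 32, -2u + 2v + 8)
Step 1: at (3, 1.5), ∇J = (95, 5) → (3, 1.5) − 0.2·(95, 5) = (-16, 0.5)
Step 2: at (-16, 0.5), ∇J = (-321, 41) → (-16, 0.5) − 0.2·(-321, 41) = (48.2, -7.7)
Step 3: at (48.2, -7.7), ∇J = (1107.8, -103.8) → (48.2, -7.7) − 0.2·(1107.8, -103.8) = (-173.36, 13.06)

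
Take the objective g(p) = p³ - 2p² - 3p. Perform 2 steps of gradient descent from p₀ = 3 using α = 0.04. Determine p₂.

2.281152

g′(p) = 3p² - 4p - 3
p₁ = 3 − 0.04·12 = 2.52
p₂ = 2.52 − 0.04·5.9712 = 2.281152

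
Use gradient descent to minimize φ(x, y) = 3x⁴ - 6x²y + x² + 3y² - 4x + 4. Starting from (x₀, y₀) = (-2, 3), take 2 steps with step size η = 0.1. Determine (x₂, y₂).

∇φ = (12x³ - 12xy + 2x - 4, -6x² + 6y)
(x₁, y₁) = (-2, 3) − 0.1·(-32, -6) = (1.2, 3.6)
(x₂, y₂) = (1.2, 3.6) − 0.1·(-32.704, 12.96) = (4.4704, 2.304)

(4.4704, 2.304)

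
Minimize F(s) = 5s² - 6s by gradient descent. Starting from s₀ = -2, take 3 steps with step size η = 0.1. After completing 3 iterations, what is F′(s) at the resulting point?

F′(s) = 10s - 6
s₁ = -2 − 0.1·(-26) = 0.6
s₂ = 0.6 − 0.1·0 = 0.6
s₃ = 0.6 − 0.1·0 = 0.6
F′(s) at (0.6) = 0

0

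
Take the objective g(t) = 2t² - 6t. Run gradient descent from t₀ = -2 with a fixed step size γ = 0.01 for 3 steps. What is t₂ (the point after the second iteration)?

-1.7256

g′(t) = 4t - 6
Step 1: g′(-2) = -14; t₁ = -2 − 0.01·(-14) = -1.86
Step 2: g′(-1.86) = -13.44; t₂ = -1.86 − 0.01·(-13.44) = -1.7256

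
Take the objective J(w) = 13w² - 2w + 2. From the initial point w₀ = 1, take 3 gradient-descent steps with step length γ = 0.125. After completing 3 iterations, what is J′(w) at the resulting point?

J′(w) = 26w - 2
w₁ = 1 − 0.125·24 = -2
w₂ = -2 − 0.125·(-54) = 4.75
w₃ = 4.75 − 0.125·121.5 = -10.4375
J′(w) at (-10.4375) = -273.375

-273.375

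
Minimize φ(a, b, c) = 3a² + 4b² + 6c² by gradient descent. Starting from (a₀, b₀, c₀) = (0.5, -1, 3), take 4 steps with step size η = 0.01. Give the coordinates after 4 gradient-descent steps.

(0.39037448, -0.71639296, 1.79908608)

∇φ = (6a, 8b, 12c)
Step 1: at (0.5, -1, 3), ∇φ = (3, -8, 36) → (0.5, -1, 3) − 0.01·(3, -8, 36) = (0.47, -0.92, 2.64)
Step 2: at (0.47, -0.92, 2.64), ∇φ = (2.82, -7.36, 31.68) → (0.47, -0.92, 2.64) − 0.01·(2.82, -7.36, 31.68) = (0.4418, -0.8464, 2.3232)
Step 3: at (0.4418, -0.8464, 2.3232), ∇φ = (2.6508, -6.7712, 27.8784) → (0.4418, -0.8464, 2.3232) − 0.01·(2.6508, -6.7712, 27.8784) = (0.415292, -0.778688, 2.044416)
Step 4: at (0.415292, -0.778688, 2.044416), ∇φ = (2.491752, -6.229504, 24.532992) → (0.415292, -0.778688, 2.044416) − 0.01·(2.491752, -6.229504, 24.532992) = (0.39037448, -0.71639296, 1.79908608)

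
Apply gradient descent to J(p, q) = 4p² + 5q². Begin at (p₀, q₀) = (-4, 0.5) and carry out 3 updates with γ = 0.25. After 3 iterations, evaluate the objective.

78.23828125

∇J = (8p, 10q)
(p₁, q₁) = (-4, 0.5) − 0.25·(-32, 5) = (4, -0.75)
(p₂, q₂) = (4, -0.75) − 0.25·(32, -7.5) = (-4, 1.125)
(p₃, q₃) = (-4, 1.125) − 0.25·(-32, 11.25) = (4, -1.6875)
J(4, -1.6875) = 78.23828125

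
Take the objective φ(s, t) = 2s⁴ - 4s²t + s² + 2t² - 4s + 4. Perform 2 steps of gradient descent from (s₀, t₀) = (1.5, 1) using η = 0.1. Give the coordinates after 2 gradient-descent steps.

(0.5992, 0.904)

∇φ = (8s³ - 8st + 2s - 4, -4s² + 4t)
(s₁, t₁) = (1.5, 1) − 0.1·(14, -5) = (0.1, 1.5)
(s₂, t₂) = (0.1, 1.5) − 0.1·(-4.992, 5.96) = (0.5992, 0.904)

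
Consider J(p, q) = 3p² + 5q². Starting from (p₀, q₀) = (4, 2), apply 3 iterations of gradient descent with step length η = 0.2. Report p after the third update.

∇J = (6p, 10q)
Step 1: at (4, 2), ∇J = (24, 20) → (4, 2) − 0.2·(24, 20) = (-0.8, -2)
Step 2: at (-0.8, -2), ∇J = (-4.8, -20) → (-0.8, -2) − 0.2·(-4.8, -20) = (0.16, 2)
Step 3: at (0.16, 2), ∇J = (0.96, 20) → (0.16, 2) − 0.2·(0.96, 20) = (-0.032, -2)
p = -0.032

-0.032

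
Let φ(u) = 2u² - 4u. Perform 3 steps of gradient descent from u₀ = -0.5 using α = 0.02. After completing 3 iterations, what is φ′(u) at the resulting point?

φ′(u) = 4u - 4
Step 1: φ′(-0.5) = -6; u₁ = -0.5 − 0.02·(-6) = -0.38
Step 2: φ′(-0.38) = -5.52; u₂ = -0.38 − 0.02·(-5.52) = -0.2696
Step 3: φ′(-0.2696) = -5.0784; u₃ = -0.2696 − 0.02·(-5.0784) = -0.168032
φ′(u) at (-0.168032) = -4.672128

-4.672128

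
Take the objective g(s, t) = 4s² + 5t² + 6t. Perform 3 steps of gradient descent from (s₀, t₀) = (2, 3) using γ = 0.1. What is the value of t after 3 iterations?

-0.6

∇g = (8s, 10t + 6)
(s₁, t₁) = (2, 3) − 0.1·(16, 36) = (0.4, -0.6)
(s₂, t₂) = (0.4, -0.6) − 0.1·(3.2, 0) = (0.08, -0.6)
(s₃, t₃) = (0.08, -0.6) − 0.1·(0.64, 0) = (0.016, -0.6)
t = -0.6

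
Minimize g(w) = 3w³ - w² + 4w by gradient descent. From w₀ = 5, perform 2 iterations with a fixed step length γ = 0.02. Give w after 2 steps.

g′(w) = 9w² - 2w + 4
w₁ = 5 − 0.02·219 = 0.62
w₂ = 0.62 − 0.02·6.2196 = 0.495608

0.495608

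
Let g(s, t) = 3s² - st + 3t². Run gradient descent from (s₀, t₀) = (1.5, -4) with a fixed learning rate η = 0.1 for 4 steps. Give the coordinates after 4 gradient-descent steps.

(-0.05585, -0.1004)

∇g = (6s - t, -s + 6t)
(s₁, t₁) = (1.5, -4) − 0.1·(13, -25.5) = (0.2, -1.45)
(s₂, t₂) = (0.2, -1.45) − 0.1·(2.65, -8.9) = (-0.065, -0.56)
(s₃, t₃) = (-0.065, -0.56) − 0.1·(0.17, -3.295) = (-0.082, -0.2305)
(s₄, t₄) = (-0.082, -0.2305) − 0.1·(-0.2615, -1.301) = (-0.05585, -0.1004)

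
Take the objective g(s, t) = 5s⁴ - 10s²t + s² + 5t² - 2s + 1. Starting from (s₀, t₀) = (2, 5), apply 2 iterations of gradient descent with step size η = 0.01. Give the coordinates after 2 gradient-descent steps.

(1.9885456, 4.97644)

∇g = (20s³ - 20st + 2s - 2, -10s² + 10t)
Step 1: at (2, 5), ∇g = (-38, 10) → (2, 5) − 0.01·(-38, 10) = (2.38, 4.9)
Step 2: at (2.38, 4.9), ∇g = (39.14544, -7.644) → (2.38, 4.9) − 0.01·(39.14544, -7.644) = (1.9885456, 4.97644)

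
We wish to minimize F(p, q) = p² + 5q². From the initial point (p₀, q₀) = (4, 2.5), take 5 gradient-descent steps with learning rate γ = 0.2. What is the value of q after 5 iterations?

∇F = (2p, 10q)
(p₁, q₁) = (4, 2.5) − 0.2·(8, 25) = (2.4, -2.5)
(p₂, q₂) = (2.4, -2.5) − 0.2·(4.8, -25) = (1.44, 2.5)
(p₃, q₃) = (1.44, 2.5) − 0.2·(2.88, 25) = (0.864, -2.5)
(p₄, q₄) = (0.864, -2.5) − 0.2·(1.728, -25) = (0.5184, 2.5)
(p₅, q₅) = (0.5184, 2.5) − 0.2·(1.0368, 25) = (0.31104, -2.5)
q = -2.5

-2.5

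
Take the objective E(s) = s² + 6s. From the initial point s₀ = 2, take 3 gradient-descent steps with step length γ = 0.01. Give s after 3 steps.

E′(s) = 2s + 6
Step 1: E′(2) = 10; s₁ = 2 − 0.01·10 = 1.9
Step 2: E′(1.9) = 9.8; s₂ = 1.9 − 0.01·9.8 = 1.802
Step 3: E′(1.802) = 9.604; s₃ = 1.802 − 0.01·9.604 = 1.70596

1.70596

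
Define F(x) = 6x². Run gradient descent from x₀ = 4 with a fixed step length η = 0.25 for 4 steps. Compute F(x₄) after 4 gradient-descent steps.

24576

F′(x) = 12x
x₁ = 4 − 0.25·48 = -8
x₂ = -8 − 0.25·(-96) = 16
x₃ = 16 − 0.25·192 = -32
x₄ = -32 − 0.25·(-384) = 64
F(64) = 24576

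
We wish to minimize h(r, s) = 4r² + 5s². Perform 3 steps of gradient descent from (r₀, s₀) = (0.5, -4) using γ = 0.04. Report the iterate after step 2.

∇h = (8r, 10s)
(r₁, s₁) = (0.5, -4) − 0.04·(4, -40) = (0.34, -2.4)
(r₂, s₂) = (0.34, -2.4) − 0.04·(2.72, -24) = (0.2312, -1.44)

(0.2312, -1.44)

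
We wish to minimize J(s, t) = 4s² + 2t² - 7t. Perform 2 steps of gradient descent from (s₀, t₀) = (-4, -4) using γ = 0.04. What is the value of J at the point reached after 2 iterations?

40.48082432

∇J = (8s, 4t - 7)
(s₁, t₁) = (-4, -4) − 0.04·(-32, -23) = (-2.72, -3.08)
(s₂, t₂) = (-2.72, -3.08) − 0.04·(-21.76, -19.32) = (-1.8496, -2.3072)
J(-1.8496, -2.3072) = 40.48082432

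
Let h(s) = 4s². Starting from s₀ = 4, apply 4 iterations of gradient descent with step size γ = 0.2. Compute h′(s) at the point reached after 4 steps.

h′(s) = 8s
s₁ = 4 − 0.2·32 = -2.4
s₂ = -2.4 − 0.2·(-19.2) = 1.44
s₃ = 1.44 − 0.2·11.52 = -0.864
s₄ = -0.864 − 0.2·(-6.912) = 0.5184
h′(s) at (0.5184) = 4.1472

4.1472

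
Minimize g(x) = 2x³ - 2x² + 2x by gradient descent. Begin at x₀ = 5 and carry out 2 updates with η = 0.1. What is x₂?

-52.024

g′(x) = 6x² - 4x + 2
x₁ = 5 − 0.1·132 = -8.2
x₂ = -8.2 − 0.1·438.24 = -52.024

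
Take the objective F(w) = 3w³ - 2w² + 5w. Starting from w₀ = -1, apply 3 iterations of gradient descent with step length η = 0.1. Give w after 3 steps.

F′(w) = 9w² - 4w + 5
w₁ = -1 − 0.1·18 = -2.8
w₂ = -2.8 − 0.1·86.76 = -11.476
w₃ = -11.476 − 0.1·1236.191184 = -135.0951184

-135.0951184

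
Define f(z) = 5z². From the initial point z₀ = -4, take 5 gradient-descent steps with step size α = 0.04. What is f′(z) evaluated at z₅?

f′(z) = 10z
z₁ = -4 − 0.04·(-40) = -2.4
z₂ = -2.4 − 0.04·(-24) = -1.44
z₃ = -1.44 − 0.04·(-14.4) = -0.864
z₄ = -0.864 − 0.04·(-8.64) = -0.5184
z₅ = -0.5184 − 0.04·(-5.184) = -0.31104
f′(z) at (-0.31104) = -3.1104

-3.1104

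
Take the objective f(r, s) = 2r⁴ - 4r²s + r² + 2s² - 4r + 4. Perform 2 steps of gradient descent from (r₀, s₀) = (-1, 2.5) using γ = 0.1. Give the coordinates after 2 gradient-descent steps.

∇f = (8r³ - 8rs + 2r - 4, -4r² + 4s)
(r₁, s₁) = (-1, 2.5) − 0.1·(6, 6) = (-1.6, 1.9)
(r₂, s₂) = (-1.6, 1.9) − 0.1·(-15.648, -2.64) = (-0.0352, 2.164)

(-0.0352, 2.164)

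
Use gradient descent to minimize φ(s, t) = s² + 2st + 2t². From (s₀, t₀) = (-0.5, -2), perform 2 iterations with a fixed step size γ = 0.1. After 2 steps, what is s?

∇φ = (2s + 2t, 2s + 4t)
Step 1: at (-0.5, -2), ∇φ = (-5, -9) → (-0.5, -2) − 0.1·(-5, -9) = (0, -1.1)
Step 2: at (0, -1.1), ∇φ = (-2.2, -4.4) → (0, -1.1) − 0.1·(-2.2, -4.4) = (0.22, -0.66)
s = 0.22

0.22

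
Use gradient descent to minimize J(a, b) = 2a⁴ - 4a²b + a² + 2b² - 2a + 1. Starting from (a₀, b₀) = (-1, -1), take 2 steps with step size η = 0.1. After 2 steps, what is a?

0.04

∇J = (8a³ - 8ab + 2a - 2, -4a² + 4b)
Step 1: at (-1, -1), ∇J = (-20, -8) → (-1, -1) − 0.1·(-20, -8) = (1, -0.2)
Step 2: at (1, -0.2), ∇J = (9.6, -4.8) → (1, -0.2) − 0.1·(9.6, -4.8) = (0.04, 0.28)
a = 0.04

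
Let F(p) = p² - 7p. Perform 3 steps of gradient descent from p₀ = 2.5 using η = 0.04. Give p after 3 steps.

2.721312

F′(p) = 2p - 7
Step 1: F′(2.5) = -2; p₁ = 2.5 − 0.04·(-2) = 2.58
Step 2: F′(2.58) = -1.84; p₂ = 2.58 − 0.04·(-1.84) = 2.6536
Step 3: F′(2.6536) = -1.6928; p₃ = 2.6536 − 0.04·(-1.6928) = 2.721312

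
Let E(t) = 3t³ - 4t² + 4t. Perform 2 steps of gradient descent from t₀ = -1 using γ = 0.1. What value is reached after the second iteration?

E′(t) = 9t² - 8t + 4
Step 1: E′(-1) = 21; t₁ = -1 − 0.1·21 = -3.1
Step 2: E′(-3.1) = 115.29; t₂ = -3.1 − 0.1·115.29 = -14.629

-14.629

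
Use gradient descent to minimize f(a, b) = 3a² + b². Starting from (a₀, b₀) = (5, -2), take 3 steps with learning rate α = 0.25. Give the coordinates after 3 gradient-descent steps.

(-0.625, -0.25)

∇f = (6a, 2b)
Step 1: at (5, -2), ∇f = (30, -4) → (5, -2) − 0.25·(30, -4) = (-2.5, -1)
Step 2: at (-2.5, -1), ∇f = (-15, -2) → (-2.5, -1) − 0.25·(-15, -2) = (1.25, -0.5)
Step 3: at (1.25, -0.5), ∇f = (7.5, -1) → (1.25, -0.5) − 0.25·(7.5, -1) = (-0.625, -0.25)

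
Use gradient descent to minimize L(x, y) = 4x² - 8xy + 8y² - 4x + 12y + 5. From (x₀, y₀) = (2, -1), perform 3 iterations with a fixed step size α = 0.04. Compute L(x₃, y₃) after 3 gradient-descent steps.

3.1608194048

∇L = (8x - 8y - 4, -8x + 16y + 12)
Step 1: at (2, -1), ∇L = (20, -20) → (2, -1) − 0.04·(20, -20) = (1.2, -0.2)
Step 2: at (1.2, -0.2), ∇L = (7.2, -0.8) → (1.2, -0.2) − 0.04·(7.2, -0.8) = (0.912, -0.168)
Step 3: at (0.912, -0.168), ∇L = (4.64, 2.016) → (0.912, -0.168) − 0.04·(4.64, 2.016) = (0.7264, -0.24864)
L(0.7264, -0.24864) = 3.1608194048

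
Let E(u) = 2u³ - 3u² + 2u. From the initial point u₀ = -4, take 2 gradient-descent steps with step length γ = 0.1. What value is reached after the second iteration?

-183.584

E′(u) = 6u² - 6u + 2
Step 1: E′(-4) = 122; u₁ = -4 − 0.1·122 = -16.2
Step 2: E′(-16.2) = 1673.84; u₂ = -16.2 − 0.1·1673.84 = -183.584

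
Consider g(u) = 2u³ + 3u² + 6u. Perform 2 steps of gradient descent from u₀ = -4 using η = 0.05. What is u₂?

g′(u) = 6u² + 6u + 6
Step 1: g′(-4) = 78; u₁ = -4 − 0.05·78 = -7.9
Step 2: g′(-7.9) = 333.06; u₂ = -7.9 − 0.05·333.06 = -24.553

-24.553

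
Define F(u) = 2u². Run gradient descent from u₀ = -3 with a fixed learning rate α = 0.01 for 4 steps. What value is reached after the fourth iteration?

F′(u) = 4u
Step 1: F′(-3) = -12; u₁ = -3 − 0.01·(-12) = -2.88
Step 2: F′(-2.88) = -11.52; u₂ = -2.88 − 0.01·(-11.52) = -2.7648
Step 3: F′(-2.7648) = -11.0592; u₃ = -2.7648 − 0.01·(-11.0592) = -2.654208
Step 4: F′(-2.654208) = -10.616832; u₄ = -2.654208 − 0.01·(-10.616832) = -2.54803968

-2.54803968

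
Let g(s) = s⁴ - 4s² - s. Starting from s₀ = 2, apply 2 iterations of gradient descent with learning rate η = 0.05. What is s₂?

1.409375

g′(s) = 4s³ - 8s - 1
Step 1: g′(2) = 15; s₁ = 2 − 0.05·15 = 1.25
Step 2: g′(1.25) = -3.1875; s₂ = 1.25 − 0.05·(-3.1875) = 1.409375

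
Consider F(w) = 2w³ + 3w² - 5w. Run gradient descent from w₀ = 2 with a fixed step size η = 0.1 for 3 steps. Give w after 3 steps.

F′(w) = 6w² + 6w - 5
w₁ = 2 − 0.1·31 = -1.1
w₂ = -1.1 − 0.1·(-4.34) = -0.666
w₃ = -0.666 − 0.1·(-6.334664) = -0.0325336

-0.0325336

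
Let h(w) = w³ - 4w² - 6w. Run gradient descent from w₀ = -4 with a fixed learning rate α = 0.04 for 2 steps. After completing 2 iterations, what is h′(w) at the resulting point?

765.671339630592

h′(w) = 3w² - 8w - 6
Step 1: h′(-4) = 74; w₁ = -4 − 0.04·74 = -6.96
Step 2: h′(-6.96) = 195.0048; w₂ = -6.96 − 0.04·195.0048 = -14.760192
h′(w) at (-14.760192) = 765.671339630592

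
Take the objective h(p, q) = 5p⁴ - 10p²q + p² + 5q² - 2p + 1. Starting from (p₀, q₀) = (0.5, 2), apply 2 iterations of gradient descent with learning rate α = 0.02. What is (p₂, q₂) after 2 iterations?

(1.1859988, 1.47138)

∇h = (20p³ - 20pq + 2p - 2, -10p² + 10q)
(p₁, q₁) = (0.5, 2) − 0.02·(-18.5, 17.5) = (0.87, 1.65)
(p₂, q₂) = (0.87, 1.65) − 0.02·(-15.79994, 8.931) = (1.1859988, 1.47138)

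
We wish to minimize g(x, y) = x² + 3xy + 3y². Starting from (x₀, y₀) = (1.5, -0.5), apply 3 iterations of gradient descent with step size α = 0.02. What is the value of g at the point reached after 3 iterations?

0.557467148784

∇g = (2x + 3y, 3x + 6y)
Step 1: at (1.5, -0.5), ∇g = (1.5, 1.5) → (1.5, -0.5) − 0.02·(1.5, 1.5) = (1.47, -0.53)
Step 2: at (1.47, -0.53), ∇g = (1.35, 1.23) → (1.47, -0.53) − 0.02·(1.35, 1.23) = (1.443, -0.5546)
Step 3: at (1.443, -0.5546), ∇g = (1.2222, 1.0014) → (1.443, -0.5546) − 0.02·(1.2222, 1.0014) = (1.418556, -0.574628)
g(1.418556, -0.574628) = 0.557467148784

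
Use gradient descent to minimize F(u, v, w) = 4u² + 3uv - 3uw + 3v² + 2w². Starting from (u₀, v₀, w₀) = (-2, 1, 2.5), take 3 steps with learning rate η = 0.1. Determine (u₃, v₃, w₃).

∇F = (8u + 3v - 3w, 3u + 6v, -3u + 4w)
Step 1: at (-2, 1, 2.5), ∇F = (-20.5, 0, 16) → (-2, 1, 2.5) − 0.1·(-20.5, 0, 16) = (0.05, 1, 0.9)
Step 2: at (0.05, 1, 0.9), ∇F = (0.7, 6.15, 3.45) → (0.05, 1, 0.9) − 0.1·(0.7, 6.15, 3.45) = (-0.02, 0.385, 0.555)
Step 3: at (-0.02, 0.385, 0.555), ∇F = (-0.67, 2.25, 2.28) → (-0.02, 0.385, 0.555) − 0.1·(-0.67, 2.25, 2.28) = (0.047, 0.16, 0.327)

(0.047, 0.16, 0.327)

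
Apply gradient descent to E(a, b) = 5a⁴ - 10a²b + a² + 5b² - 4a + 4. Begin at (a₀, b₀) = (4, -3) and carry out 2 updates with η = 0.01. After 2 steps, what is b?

11.64376

∇E = (20a³ - 20ab + 2a - 4, -10a² + 10b)
(a₁, b₁) = (4, -3) − 0.01·(1524, -190) = (-11.24, -1.1)
(a₂, b₂) = (-11.24, -1.1) − 0.01·(-28674.45248, -1274.376) = (275.5045248, 11.64376)
b = 11.64376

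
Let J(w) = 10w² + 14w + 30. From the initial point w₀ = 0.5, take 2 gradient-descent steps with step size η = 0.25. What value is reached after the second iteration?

J′(w) = 20w + 14
Step 1: J′(0.5) = 24; w₁ = 0.5 − 0.25·24 = -5.5
Step 2: J′(-5.5) = -96; w₂ = -5.5 − 0.25·(-96) = 18.5

18.5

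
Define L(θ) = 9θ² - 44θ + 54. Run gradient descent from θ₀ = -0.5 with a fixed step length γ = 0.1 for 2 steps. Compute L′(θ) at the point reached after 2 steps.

-33.92

L′(θ) = 18θ - 44
θ₁ = -0.5 − 0.1·(-53) = 4.8
θ₂ = 4.8 − 0.1·42.4 = 0.56
L′(θ) at (0.56) = -33.92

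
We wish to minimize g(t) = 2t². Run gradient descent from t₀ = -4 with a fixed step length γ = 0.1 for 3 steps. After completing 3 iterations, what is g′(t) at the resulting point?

-3.456

g′(t) = 4t
Step 1: g′(-4) = -16; t₁ = -4 − 0.1·(-16) = -2.4
Step 2: g′(-2.4) = -9.6; t₂ = -2.4 − 0.1·(-9.6) = -1.44
Step 3: g′(-1.44) = -5.76; t₃ = -1.44 − 0.1·(-5.76) = -0.864
g′(t) at (-0.864) = -3.456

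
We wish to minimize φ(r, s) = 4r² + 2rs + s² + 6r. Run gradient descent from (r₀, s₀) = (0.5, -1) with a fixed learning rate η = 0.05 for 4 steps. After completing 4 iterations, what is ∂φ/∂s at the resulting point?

-2.1229

∇φ = (8r + 2s + 6, 2r + 2s)
Step 1: at (0.5, -1), ∇φ = (8, -1) → (0.5, -1) − 0.05·(8, -1) = (0.1, -0.95)
Step 2: at (0.1, -0.95), ∇φ = (4.9, -1.7) → (0.1, -0.95) − 0.05·(4.9, -1.7) = (-0.145, -0.865)
Step 3: at (-0.145, -0.865), ∇φ = (3.11, -2.02) → (-0.145, -0.865) − 0.05·(3.11, -2.02) = (-0.3005, -0.764)
Step 4: at (-0.3005, -0.764), ∇φ = (2.068, -2.129) → (-0.3005, -0.764) − 0.05·(2.068, -2.129) = (-0.4039, -0.65755)
∂φ/∂s at (-0.4039, -0.65755) = -2.1229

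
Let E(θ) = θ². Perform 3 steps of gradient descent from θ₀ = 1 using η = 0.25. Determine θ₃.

0.125

E′(θ) = 2θ
Step 1: E′(1) = 2; θ₁ = 1 − 0.25·2 = 0.5
Step 2: E′(0.5) = 1; θ₂ = 0.5 − 0.25·1 = 0.25
Step 3: E′(0.25) = 0.5; θ₃ = 0.25 − 0.25·0.5 = 0.125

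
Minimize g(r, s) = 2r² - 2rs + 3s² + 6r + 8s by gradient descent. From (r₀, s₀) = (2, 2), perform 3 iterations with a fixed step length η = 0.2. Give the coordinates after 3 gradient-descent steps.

(-2.08, -2)

∇g = (4r - 2s + 6, -2r + 6s + 8)
Step 1: at (2, 2), ∇g = (10, 16) → (2, 2) − 0.2·(10, 16) = (0, -1.2)
Step 2: at (0, -1.2), ∇g = (8.4, 0.8) → (0, -1.2) − 0.2·(8.4, 0.8) = (-1.68, -1.36)
Step 3: at (-1.68, -1.36), ∇g = (2, 3.2) → (-1.68, -1.36) − 0.2·(2, 3.2) = (-2.08, -2)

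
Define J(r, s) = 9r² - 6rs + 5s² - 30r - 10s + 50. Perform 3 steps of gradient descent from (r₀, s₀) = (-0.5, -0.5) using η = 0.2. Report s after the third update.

∇J = (18r - 6s - 30, -6r + 10s - 10)
Step 1: at (-0.5, -0.5), ∇J = (-36, -12) → (-0.5, -0.5) − 0.2·(-36, -12) = (6.7, 1.9)
Step 2: at (6.7, 1.9), ∇J = (79.2, -31.2) → (6.7, 1.9) − 0.2·(79.2, -31.2) = (-9.14, 8.14)
Step 3: at (-9.14, 8.14), ∇J = (-243.36, 126.24) → (-9.14, 8.14) − 0.2·(-243.36, 126.24) = (39.532, -17.108)
s = -17.108

-17.108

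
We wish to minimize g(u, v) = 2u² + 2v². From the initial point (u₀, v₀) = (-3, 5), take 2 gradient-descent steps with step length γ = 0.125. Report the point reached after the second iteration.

(-0.75, 1.25)

∇g = (4u, 4v)
Step 1: at (-3, 5), ∇g = (-12, 20) → (-3, 5) − 0.125·(-12, 20) = (-1.5, 2.5)
Step 2: at (-1.5, 2.5), ∇g = (-6, 10) → (-1.5, 2.5) − 0.125·(-6, 10) = (-0.75, 1.25)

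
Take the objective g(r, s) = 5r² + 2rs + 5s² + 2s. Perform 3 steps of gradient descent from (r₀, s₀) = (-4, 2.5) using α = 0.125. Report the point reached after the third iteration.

∇g = (10r + 2s, 2r + 10s + 2)
(r₁, s₁) = (-4, 2.5) − 0.125·(-35, 19) = (0.375, 0.125)
(r₂, s₂) = (0.375, 0.125) − 0.125·(4, 4) = (-0.125, -0.375)
(r₃, s₃) = (-0.125, -0.375) − 0.125·(-2, -2) = (0.125, -0.125)

(0.125, -0.125)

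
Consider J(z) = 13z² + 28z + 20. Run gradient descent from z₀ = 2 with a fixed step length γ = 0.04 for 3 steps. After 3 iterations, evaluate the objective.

4.9230774272

J′(z) = 26z + 28
Step 1: J′(2) = 80; z₁ = 2 − 0.04·80 = -1.2
Step 2: J′(-1.2) = -3.2; z₂ = -1.2 − 0.04·(-3.2) = -1.072
Step 3: J′(-1.072) = 0.128; z₃ = -1.072 − 0.04·0.128 = -1.07712
J(-1.07712) = 4.9230774272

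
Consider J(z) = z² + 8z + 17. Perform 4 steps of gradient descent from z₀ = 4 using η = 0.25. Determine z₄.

-3.5

J′(z) = 2z + 8
z₁ = 4 − 0.25·16 = 0
z₂ = 0 − 0.25·8 = -2
z₃ = -2 − 0.25·4 = -3
z₄ = -3 − 0.25·2 = -3.5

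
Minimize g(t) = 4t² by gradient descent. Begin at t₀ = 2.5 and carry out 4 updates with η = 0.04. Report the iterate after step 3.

g′(t) = 8t
Step 1: g′(2.5) = 20; t₁ = 2.5 − 0.04·20 = 1.7
Step 2: g′(1.7) = 13.6; t₂ = 1.7 − 0.04·13.6 = 1.156
Step 3: g′(1.156) = 9.248; t₃ = 1.156 − 0.04·9.248 = 0.78608

0.78608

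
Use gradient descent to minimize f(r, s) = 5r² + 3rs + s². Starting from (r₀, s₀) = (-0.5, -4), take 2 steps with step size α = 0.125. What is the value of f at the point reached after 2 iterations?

4.20513916015625

∇f = (10r + 3s, 3r + 2s)
(r₁, s₁) = (-0.5, -4) − 0.125·(-17, -9.5) = (1.625, -2.8125)
(r₂, s₂) = (1.625, -2.8125) − 0.125·(7.8125, -0.75) = (0.6484375, -2.71875)
f(0.6484375, -2.71875) = 4.20513916015625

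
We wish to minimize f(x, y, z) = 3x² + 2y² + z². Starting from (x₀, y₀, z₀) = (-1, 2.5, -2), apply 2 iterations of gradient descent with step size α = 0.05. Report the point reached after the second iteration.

(-0.49, 1.6, -1.62)

∇f = (6x, 4y, 2z)
(x₁, y₁, z₁) = (-1, 2.5, -2) − 0.05·(-6, 10, -4) = (-0.7, 2, -1.8)
(x₂, y₂, z₂) = (-0.7, 2, -1.8) − 0.05·(-4.2, 8, -3.6) = (-0.49, 1.6, -1.62)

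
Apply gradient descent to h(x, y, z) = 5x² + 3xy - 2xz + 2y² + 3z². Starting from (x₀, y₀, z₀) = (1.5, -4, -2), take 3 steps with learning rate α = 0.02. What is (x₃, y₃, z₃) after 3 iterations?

∇h = (10x + 3y - 2z, 3x + 4y, -2x + 6z)
Step 1: at (1.5, -4, -2), ∇h = (7, -11.5, -15) → (1.5, -4, -2) − 0.02·(7, -11.5, -15) = (1.36, -3.77, -1.7)
Step 2: at (1.36, -3.77, -1.7), ∇h = (5.69, -11, -12.92) → (1.36, -3.77, -1.7) − 0.02·(5.69, -11, -12.92) = (1.2462, -3.55, -1.4416)
Step 3: at (1.2462, -3.55, -1.4416), ∇h = (4.6952, -10.4614, -11.142) → (1.2462, -3.55, -1.4416) − 0.02·(4.6952, -10.4614, -11.142) = (1.152296, -3.340772, -1.21876)

(1.152296, -3.340772, -1.21876)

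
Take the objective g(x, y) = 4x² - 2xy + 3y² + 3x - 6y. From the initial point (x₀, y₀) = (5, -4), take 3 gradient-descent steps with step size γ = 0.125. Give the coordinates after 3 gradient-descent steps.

(-0.2109375, 0.8828125)

∇g = (8x - 2y + 3, -2x + 6y - 6)
Step 1: at (5, -4), ∇g = (51, -40) → (5, -4) − 0.125·(51, -40) = (-1.375, 1)
Step 2: at (-1.375, 1), ∇g = (-10, 2.75) → (-1.375, 1) − 0.125·(-10, 2.75) = (-0.125, 0.65625)
Step 3: at (-0.125, 0.65625), ∇g = (0.6875, -1.8125) → (-0.125, 0.65625) − 0.125·(0.6875, -1.8125) = (-0.2109375, 0.8828125)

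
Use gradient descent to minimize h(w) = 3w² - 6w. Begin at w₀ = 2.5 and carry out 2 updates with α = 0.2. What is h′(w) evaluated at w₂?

0.36

h′(w) = 6w - 6
w₁ = 2.5 − 0.2·9 = 0.7
w₂ = 0.7 − 0.2·(-1.8) = 1.06
h′(w) at (1.06) = 0.36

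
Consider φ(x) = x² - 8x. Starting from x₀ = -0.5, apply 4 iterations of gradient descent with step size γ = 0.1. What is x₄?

φ′(x) = 2x - 8
Step 1: φ′(-0.5) = -9; x₁ = -0.5 − 0.1·(-9) = 0.4
Step 2: φ′(0.4) = -7.2; x₂ = 0.4 − 0.1·(-7.2) = 1.12
Step 3: φ′(1.12) = -5.76; x₃ = 1.12 − 0.1·(-5.76) = 1.696
Step 4: φ′(1.696) = -4.608; x₄ = 1.696 − 0.1·(-4.608) = 2.1568

2.1568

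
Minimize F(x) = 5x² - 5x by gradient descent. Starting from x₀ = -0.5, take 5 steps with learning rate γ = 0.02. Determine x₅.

0.17232

F′(x) = 10x - 5
x₁ = -0.5 − 0.02·(-10) = -0.3
x₂ = -0.3 − 0.02·(-8) = -0.14
x₃ = -0.14 − 0.02·(-6.4) = -0.012
x₄ = -0.012 − 0.02·(-5.12) = 0.0904
x₅ = 0.0904 − 0.02·(-4.096) = 0.17232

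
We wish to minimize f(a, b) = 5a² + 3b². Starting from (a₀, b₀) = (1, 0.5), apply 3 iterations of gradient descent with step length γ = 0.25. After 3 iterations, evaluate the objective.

∇f = (10a, 6b)
(a₁, b₁) = (1, 0.5) − 0.25·(10, 3) = (-1.5, -0.25)
(a₂, b₂) = (-1.5, -0.25) − 0.25·(-15, -1.5) = (2.25, 0.125)
(a₃, b₃) = (2.25, 0.125) − 0.25·(22.5, 0.75) = (-3.375, -0.0625)
f(-3.375, -0.0625) = 56.96484375

56.96484375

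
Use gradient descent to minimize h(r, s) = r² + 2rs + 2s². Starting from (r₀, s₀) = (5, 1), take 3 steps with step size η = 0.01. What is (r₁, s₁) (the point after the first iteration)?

(4.88, 0.86)

∇h = (2r + 2s, 2r + 4s)
(r₁, s₁) = (5, 1) − 0.01·(12, 14) = (4.88, 0.86)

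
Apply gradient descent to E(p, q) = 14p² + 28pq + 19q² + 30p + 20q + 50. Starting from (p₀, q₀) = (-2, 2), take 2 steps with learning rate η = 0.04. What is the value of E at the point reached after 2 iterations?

∇E = (28p + 28q + 30, 28p + 38q + 20)
(p₁, q₁) = (-2, 2) − 0.04·(30, 40) = (-3.2, 0.4)
(p₂, q₂) = (-3.2, 0.4) − 0.04·(-48.4, -54.4) = (-1.264, 2.576)
E(-1.264, 2.576) = 120.877696

120.877696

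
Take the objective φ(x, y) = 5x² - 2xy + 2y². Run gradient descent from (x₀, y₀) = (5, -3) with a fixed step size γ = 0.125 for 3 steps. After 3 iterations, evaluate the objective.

0.327392578125

∇φ = (10x - 2y, -2x + 4y)
(x₁, y₁) = (5, -3) − 0.125·(56, -22) = (-2, -0.25)
(x₂, y₂) = (-2, -0.25) − 0.125·(-19.5, 3) = (0.4375, -0.625)
(x₃, y₃) = (0.4375, -0.625) − 0.125·(5.625, -3.375) = (-0.265625, -0.203125)
φ(-0.265625, -0.203125) = 0.327392578125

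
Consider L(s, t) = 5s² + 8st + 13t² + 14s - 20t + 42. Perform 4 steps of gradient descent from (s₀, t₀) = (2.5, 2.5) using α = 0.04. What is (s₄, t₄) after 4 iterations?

∇L = (10s + 8t + 14, 8s + 26t - 20)
(s₁, t₁) = (2.5, 2.5) − 0.04·(59, 65) = (0.14, -0.1)
(s₂, t₂) = (0.14, -0.1) − 0.04·(14.6, -21.48) = (-0.444, 0.7592)
(s₃, t₃) = (-0.444, 0.7592) − 0.04·(15.6336, -3.8128) = (-1.069344, 0.911712)
(s₄, t₄) = (-1.069344, 0.911712) − 0.04·(10.600256, -4.85024) = (-1.49335424, 1.1057216)

(-1.49335424, 1.1057216)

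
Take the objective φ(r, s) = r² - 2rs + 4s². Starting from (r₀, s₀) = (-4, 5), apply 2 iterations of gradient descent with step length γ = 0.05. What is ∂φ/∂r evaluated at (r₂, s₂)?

-7.56

∇φ = (2r - 2s, -2r + 8s)
(r₁, s₁) = (-4, 5) − 0.05·(-18, 48) = (-3.1, 2.6)
(r₂, s₂) = (-3.1, 2.6) − 0.05·(-11.4, 27) = (-2.53, 1.25)
∂φ/∂r at (-2.53, 1.25) = -7.56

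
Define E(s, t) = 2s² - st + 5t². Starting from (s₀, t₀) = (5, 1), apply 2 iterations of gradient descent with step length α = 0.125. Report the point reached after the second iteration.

(1.359375, 0.234375)

∇E = (4s - t, -s + 10t)
(s₁, t₁) = (5, 1) − 0.125·(19, 5) = (2.625, 0.375)
(s₂, t₂) = (2.625, 0.375) − 0.125·(10.125, 1.125) = (1.359375, 0.234375)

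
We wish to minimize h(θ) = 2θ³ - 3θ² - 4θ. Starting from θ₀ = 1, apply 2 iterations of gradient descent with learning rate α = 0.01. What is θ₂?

1.077504

h′(θ) = 6θ² - 6θ - 4
Step 1: h′(1) = -4; θ₁ = 1 − 0.01·(-4) = 1.04
Step 2: h′(1.04) = -3.7504; θ₂ = 1.04 − 0.01·(-3.7504) = 1.077504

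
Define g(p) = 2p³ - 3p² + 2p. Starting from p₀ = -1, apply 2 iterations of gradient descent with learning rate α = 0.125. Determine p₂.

g′(p) = 6p² - 6p + 2
p₁ = -1 − 0.125·14 = -2.75
p₂ = -2.75 − 0.125·63.875 = -10.734375

-10.734375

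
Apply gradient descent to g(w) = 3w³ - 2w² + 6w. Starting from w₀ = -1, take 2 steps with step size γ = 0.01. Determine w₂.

g′(w) = 9w² - 4w + 6
Step 1: g′(-1) = 19; w₁ = -1 − 0.01·19 = -1.19
Step 2: g′(-1.19) = 23.5049; w₂ = -1.19 − 0.01·23.5049 = -1.425049

-1.425049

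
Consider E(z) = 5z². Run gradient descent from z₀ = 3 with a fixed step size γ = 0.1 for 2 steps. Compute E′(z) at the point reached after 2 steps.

E′(z) = 10z
z₁ = 3 − 0.1·30 = 0
z₂ = 0 − 0.1·0 = 0
E′(z) at (0) = 0

0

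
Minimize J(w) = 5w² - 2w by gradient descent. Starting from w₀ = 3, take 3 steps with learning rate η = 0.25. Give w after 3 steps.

J′(w) = 10w - 2
w₁ = 3 − 0.25·28 = -4
w₂ = -4 − 0.25·(-42) = 6.5
w₃ = 6.5 − 0.25·63 = -9.25

-9.25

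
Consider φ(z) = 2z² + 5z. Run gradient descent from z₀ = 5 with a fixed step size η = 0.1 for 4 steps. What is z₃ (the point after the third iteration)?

φ′(z) = 4z + 5
z₁ = 5 − 0.1·25 = 2.5
z₂ = 2.5 − 0.1·15 = 1
z₃ = 1 − 0.1·9 = 0.1

0.1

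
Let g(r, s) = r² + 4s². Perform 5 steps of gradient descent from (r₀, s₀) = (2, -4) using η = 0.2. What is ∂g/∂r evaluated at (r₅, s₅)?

0.31104

∇g = (2r, 8s)
(r₁, s₁) = (2, -4) − 0.2·(4, -32) = (1.2, 2.4)
(r₂, s₂) = (1.2, 2.4) − 0.2·(2.4, 19.2) = (0.72, -1.44)
(r₃, s₃) = (0.72, -1.44) − 0.2·(1.44, -11.52) = (0.432, 0.864)
(r₄, s₄) = (0.432, 0.864) − 0.2·(0.864, 6.912) = (0.2592, -0.5184)
(r₅, s₅) = (0.2592, -0.5184) − 0.2·(0.5184, -4.1472) = (0.15552, 0.31104)
∂g/∂r at (0.15552, 0.31104) = 0.31104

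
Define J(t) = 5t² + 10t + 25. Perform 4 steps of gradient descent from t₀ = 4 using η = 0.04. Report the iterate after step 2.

J′(t) = 10t + 10
Step 1: J′(4) = 50; t₁ = 4 − 0.04·50 = 2
Step 2: J′(2) = 30; t₂ = 2 − 0.04·30 = 0.8

0.8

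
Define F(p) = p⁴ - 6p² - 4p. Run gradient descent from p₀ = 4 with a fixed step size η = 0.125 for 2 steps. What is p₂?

4915.9375

F′(p) = 4p³ - 12p - 4
p₁ = 4 − 0.125·204 = -21.5
p₂ = -21.5 − 0.125·(-39499.5) = 4915.9375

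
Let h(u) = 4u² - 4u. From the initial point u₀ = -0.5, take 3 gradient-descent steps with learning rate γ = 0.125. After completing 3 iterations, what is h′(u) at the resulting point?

0

h′(u) = 8u - 4
Step 1: h′(-0.5) = -8; u₁ = -0.5 − 0.125·(-8) = 0.5
Step 2: h′(0.5) = 0; u₂ = 0.5 − 0.125·0 = 0.5
Step 3: h′(0.5) = 0; u₃ = 0.5 − 0.125·0 = 0.5
h′(u) at (0.5) = 0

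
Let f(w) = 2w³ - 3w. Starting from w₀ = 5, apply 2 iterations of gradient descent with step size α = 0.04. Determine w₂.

-0.945856

f′(w) = 6w² - 3
Step 1: f′(5) = 147; w₁ = 5 − 0.04·147 = -0.88
Step 2: f′(-0.88) = 1.6464; w₂ = -0.88 − 0.04·1.6464 = -0.945856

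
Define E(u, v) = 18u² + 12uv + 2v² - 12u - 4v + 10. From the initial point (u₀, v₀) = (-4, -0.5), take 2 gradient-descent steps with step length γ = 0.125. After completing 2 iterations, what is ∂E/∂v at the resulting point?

-864

∇E = (36u + 12v - 12, 12u + 4v - 4)
(u₁, v₁) = (-4, -0.5) − 0.125·(-162, -54) = (16.25, 6.25)
(u₂, v₂) = (16.25, 6.25) − 0.125·(648, 216) = (-64.75, -20.75)
∂E/∂v at (-64.75, -20.75) = -864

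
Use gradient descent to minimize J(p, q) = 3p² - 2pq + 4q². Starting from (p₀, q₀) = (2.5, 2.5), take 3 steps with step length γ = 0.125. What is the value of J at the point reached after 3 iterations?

0.12359619140625

∇J = (6p - 2q, -2p + 8q)
(p₁, q₁) = (2.5, 2.5) − 0.125·(10, 15) = (1.25, 0.625)
(p₂, q₂) = (1.25, 0.625) − 0.125·(6.25, 2.5) = (0.46875, 0.3125)
(p₃, q₃) = (0.46875, 0.3125) − 0.125·(2.1875, 1.5625) = (0.1953125, 0.1171875)
J(0.1953125, 0.1171875) = 0.12359619140625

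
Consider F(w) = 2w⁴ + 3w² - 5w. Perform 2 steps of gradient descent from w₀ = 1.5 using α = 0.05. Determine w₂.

0.21505

F′(w) = 8w³ + 6w - 5
w₁ = 1.5 − 0.05·31 = -0.05
w₂ = -0.05 − 0.05·(-5.301) = 0.21505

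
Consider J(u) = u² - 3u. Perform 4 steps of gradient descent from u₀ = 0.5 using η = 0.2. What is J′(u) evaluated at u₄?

-0.2592

J′(u) = 2u - 3
u₁ = 0.5 − 0.2·(-2) = 0.9
u₂ = 0.9 − 0.2·(-1.2) = 1.14
u₃ = 1.14 − 0.2·(-0.72) = 1.284
u₄ = 1.284 − 0.2·(-0.432) = 1.3704
J′(u) at (1.3704) = -0.2592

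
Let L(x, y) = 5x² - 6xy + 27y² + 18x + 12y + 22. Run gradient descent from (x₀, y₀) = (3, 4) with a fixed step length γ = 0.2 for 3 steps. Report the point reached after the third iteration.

(485.208, -3664.112)

∇L = (10x - 6y + 18, -6x + 54y + 12)
Step 1: at (3, 4), ∇L = (24, 210) → (3, 4) − 0.2·(24, 210) = (-1.8, -38)
Step 2: at (-1.8, -38), ∇L = (228, -2029.2) → (-1.8, -38) − 0.2·(228, -2029.2) = (-47.4, 367.84)
Step 3: at (-47.4, 367.84), ∇L = (-2663.04, 20159.76) → (-47.4, 367.84) − 0.2·(-2663.04, 20159.76) = (485.208, -3664.112)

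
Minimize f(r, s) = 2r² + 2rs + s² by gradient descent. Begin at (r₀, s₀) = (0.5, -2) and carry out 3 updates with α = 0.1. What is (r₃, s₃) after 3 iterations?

(0.756, -1.352)

∇f = (4r + 2s, 2r + 2s)
Step 1: at (0.5, -2), ∇f = (-2, -3) → (0.5, -2) − 0.1·(-2, -3) = (0.7, -1.7)
Step 2: at (0.7, -1.7), ∇f = (-0.6, -2) → (0.7, -1.7) − 0.1·(-0.6, -2) = (0.76, -1.5)
Step 3: at (0.76, -1.5), ∇f = (0.04, -1.48) → (0.76, -1.5) − 0.1·(0.04, -1.48) = (0.756, -1.352)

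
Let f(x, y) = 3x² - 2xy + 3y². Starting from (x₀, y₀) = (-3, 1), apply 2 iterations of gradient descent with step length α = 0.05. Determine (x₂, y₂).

∇f = (6x - 2y, -2x + 6y)
(x₁, y₁) = (-3, 1) − 0.05·(-20, 12) = (-2, 0.4)
(x₂, y₂) = (-2, 0.4) − 0.05·(-12.8, 6.4) = (-1.36, 0.08)

(-1.36, 0.08)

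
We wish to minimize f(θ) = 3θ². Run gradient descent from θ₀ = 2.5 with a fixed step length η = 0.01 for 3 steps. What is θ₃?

2.07646

f′(θ) = 6θ
θ₁ = 2.5 − 0.01·15 = 2.35
θ₂ = 2.35 − 0.01·14.1 = 2.209
θ₃ = 2.209 − 0.01·13.254 = 2.07646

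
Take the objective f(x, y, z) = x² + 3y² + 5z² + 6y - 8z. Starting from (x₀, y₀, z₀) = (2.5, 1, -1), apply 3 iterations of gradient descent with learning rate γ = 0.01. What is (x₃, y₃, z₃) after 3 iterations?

(2.35298, 0.661168, -0.5122)

∇f = (2x, 6y + 6, 10z - 8)
Step 1: at (2.5, 1, -1), ∇f = (5, 12, -18) → (2.5, 1, -1) − 0.01·(5, 12, -18) = (2.45, 0.88, -0.82)
Step 2: at (2.45, 0.88, -0.82), ∇f = (4.9, 11.28, -16.2) → (2.45, 0.88, -0.82) − 0.01·(4.9, 11.28, -16.2) = (2.401, 0.7672, -0.658)
Step 3: at (2.401, 0.7672, -0.658), ∇f = (4.802, 10.6032, -14.58) → (2.401, 0.7672, -0.658) − 0.01·(4.802, 10.6032, -14.58) = (2.35298, 0.661168, -0.5122)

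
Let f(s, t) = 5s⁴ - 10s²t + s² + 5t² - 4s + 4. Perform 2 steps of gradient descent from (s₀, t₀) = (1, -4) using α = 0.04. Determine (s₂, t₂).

∇f = (20s³ - 20st + 2s - 4, -10s² + 10t)
(s₁, t₁) = (1, -4) − 0.04·(98, -50) = (-2.92, -2)
(s₂, t₂) = (-2.92, -2) − 0.04·(-624.58176, -105.264) = (22.0632704, 2.21056)

(22.0632704, 2.21056)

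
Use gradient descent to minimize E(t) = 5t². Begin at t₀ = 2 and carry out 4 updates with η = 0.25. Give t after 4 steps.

10.125

E′(t) = 10t
t₁ = 2 − 0.25·20 = -3
t₂ = -3 − 0.25·(-30) = 4.5
t₃ = 4.5 − 0.25·45 = -6.75
t₄ = -6.75 − 0.25·(-67.5) = 10.125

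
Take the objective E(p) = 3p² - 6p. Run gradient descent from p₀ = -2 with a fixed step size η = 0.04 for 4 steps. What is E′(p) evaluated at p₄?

E′(p) = 6p - 6
Step 1: E′(-2) = -18; p₁ = -2 − 0.04·(-18) = -1.28
Step 2: E′(-1.28) = -13.68; p₂ = -1.28 − 0.04·(-13.68) = -0.7328
Step 3: E′(-0.7328) = -10.3968; p₃ = -0.7328 − 0.04·(-10.3968) = -0.316928
Step 4: E′(-0.316928) = -7.901568; p₄ = -0.316928 − 0.04·(-7.901568) = -0.00086528
E′(p) at (-0.00086528) = -6.00519168

-6.00519168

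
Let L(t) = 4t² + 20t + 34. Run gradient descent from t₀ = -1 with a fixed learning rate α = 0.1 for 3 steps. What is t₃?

L′(t) = 8t + 20
t₁ = -1 − 0.1·12 = -2.2
t₂ = -2.2 − 0.1·2.4 = -2.44
t₃ = -2.44 − 0.1·0.48 = -2.488

-2.488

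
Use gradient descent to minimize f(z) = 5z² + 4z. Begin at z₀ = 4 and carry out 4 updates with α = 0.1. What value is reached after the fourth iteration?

-0.4

f′(z) = 10z + 4
Step 1: f′(4) = 44; z₁ = 4 − 0.1·44 = -0.4
Step 2: f′(-0.4) = 0; z₂ = -0.4 − 0.1·0 = -0.4
Step 3: f′(-0.4) = 0; z₃ = -0.4 − 0.1·0 = -0.4
Step 4: f′(-0.4) = 0; z₄ = -0.4 − 0.1·0 = -0.4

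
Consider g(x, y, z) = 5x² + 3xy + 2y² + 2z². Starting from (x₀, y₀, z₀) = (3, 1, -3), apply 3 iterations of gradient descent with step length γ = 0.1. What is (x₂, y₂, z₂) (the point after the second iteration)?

(0.09, -0.09, -1.08)

∇g = (10x + 3y, 3x + 4y, 4z)
(x₁, y₁, z₁) = (3, 1, -3) − 0.1·(33, 13, -12) = (-0.3, -0.3, -1.8)
(x₂, y₂, z₂) = (-0.3, -0.3, -1.8) − 0.1·(-3.9, -2.1, -7.2) = (0.09, -0.09, -1.08)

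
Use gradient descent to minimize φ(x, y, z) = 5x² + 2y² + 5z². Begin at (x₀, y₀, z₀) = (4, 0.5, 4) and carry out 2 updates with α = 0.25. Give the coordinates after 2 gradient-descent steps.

(9, 0, 9)

∇φ = (10x, 4y, 10z)
Step 1: at (4, 0.5, 4), ∇φ = (40, 2, 40) → (4, 0.5, 4) − 0.25·(40, 2, 40) = (-6, 0, -6)
Step 2: at (-6, 0, -6), ∇φ = (-60, 0, -60) → (-6, 0, -6) − 0.25·(-60, 0, -60) = (9, 0, 9)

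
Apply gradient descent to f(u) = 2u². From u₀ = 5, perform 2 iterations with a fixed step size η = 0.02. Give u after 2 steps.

4.232

f′(u) = 4u
Step 1: f′(5) = 20; u₁ = 5 − 0.02·20 = 4.6
Step 2: f′(4.6) = 18.4; u₂ = 4.6 − 0.02·18.4 = 4.232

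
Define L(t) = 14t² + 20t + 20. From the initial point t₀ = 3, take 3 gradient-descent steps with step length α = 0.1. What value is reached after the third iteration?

-22.376

L′(t) = 28t + 20
t₁ = 3 − 0.1·104 = -7.4
t₂ = -7.4 − 0.1·(-187.2) = 11.32
t₃ = 11.32 − 0.1·336.96 = -22.376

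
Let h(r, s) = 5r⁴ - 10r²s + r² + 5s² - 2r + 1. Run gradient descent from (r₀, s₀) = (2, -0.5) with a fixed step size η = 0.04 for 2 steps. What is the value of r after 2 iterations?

∇h = (20r³ - 20rs + 2r - 2, -10r² + 10s)
Step 1: at (2, -0.5), ∇h = (182, -45) → (2, -0.5) − 0.04·(182, -45) = (-5.28, 1.3)
Step 2: at (-5.28, 1.3), ∇h = (-2819.23904, -265.784) → (-5.28, 1.3) − 0.04·(-2819.23904, -265.784) = (107.4895616, 11.93136)
r = 107.4895616

107.4895616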